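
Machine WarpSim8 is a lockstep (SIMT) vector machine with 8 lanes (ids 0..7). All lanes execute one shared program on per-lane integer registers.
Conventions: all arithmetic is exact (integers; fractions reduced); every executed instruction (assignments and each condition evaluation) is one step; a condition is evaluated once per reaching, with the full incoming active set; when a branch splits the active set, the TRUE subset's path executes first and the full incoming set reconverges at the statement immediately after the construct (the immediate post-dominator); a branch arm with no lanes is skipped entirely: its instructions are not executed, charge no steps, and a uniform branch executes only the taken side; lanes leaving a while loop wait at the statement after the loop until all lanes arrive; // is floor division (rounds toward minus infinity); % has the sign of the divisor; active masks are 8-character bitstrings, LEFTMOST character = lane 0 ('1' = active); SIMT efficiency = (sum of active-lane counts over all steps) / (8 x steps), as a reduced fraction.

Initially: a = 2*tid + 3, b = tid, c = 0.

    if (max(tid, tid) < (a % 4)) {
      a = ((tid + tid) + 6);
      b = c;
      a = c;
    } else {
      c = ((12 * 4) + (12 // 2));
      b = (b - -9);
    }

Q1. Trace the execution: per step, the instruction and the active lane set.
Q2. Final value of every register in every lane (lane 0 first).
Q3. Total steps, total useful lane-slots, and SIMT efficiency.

step 0: eval (max(tid, tid) < (a % 4)) 11111111
step 1: a <- ((tid + tid) + 6)       10100000
step 2: b <- c                       10100000
step 3: a <- c                       10100000
step 4: c <- ((12 * 4) + (12 // 2))  01011111
step 5: b <- (b - -9)                01011111

Answer: 6 steps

a: 0,5,0,9,11,13,15,17
b: 0,10,0,12,13,14,15,16
c: 0,54,0,54,54,54,54,54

steps = 6; useful = 26; efficiency = 26/48 = 13/24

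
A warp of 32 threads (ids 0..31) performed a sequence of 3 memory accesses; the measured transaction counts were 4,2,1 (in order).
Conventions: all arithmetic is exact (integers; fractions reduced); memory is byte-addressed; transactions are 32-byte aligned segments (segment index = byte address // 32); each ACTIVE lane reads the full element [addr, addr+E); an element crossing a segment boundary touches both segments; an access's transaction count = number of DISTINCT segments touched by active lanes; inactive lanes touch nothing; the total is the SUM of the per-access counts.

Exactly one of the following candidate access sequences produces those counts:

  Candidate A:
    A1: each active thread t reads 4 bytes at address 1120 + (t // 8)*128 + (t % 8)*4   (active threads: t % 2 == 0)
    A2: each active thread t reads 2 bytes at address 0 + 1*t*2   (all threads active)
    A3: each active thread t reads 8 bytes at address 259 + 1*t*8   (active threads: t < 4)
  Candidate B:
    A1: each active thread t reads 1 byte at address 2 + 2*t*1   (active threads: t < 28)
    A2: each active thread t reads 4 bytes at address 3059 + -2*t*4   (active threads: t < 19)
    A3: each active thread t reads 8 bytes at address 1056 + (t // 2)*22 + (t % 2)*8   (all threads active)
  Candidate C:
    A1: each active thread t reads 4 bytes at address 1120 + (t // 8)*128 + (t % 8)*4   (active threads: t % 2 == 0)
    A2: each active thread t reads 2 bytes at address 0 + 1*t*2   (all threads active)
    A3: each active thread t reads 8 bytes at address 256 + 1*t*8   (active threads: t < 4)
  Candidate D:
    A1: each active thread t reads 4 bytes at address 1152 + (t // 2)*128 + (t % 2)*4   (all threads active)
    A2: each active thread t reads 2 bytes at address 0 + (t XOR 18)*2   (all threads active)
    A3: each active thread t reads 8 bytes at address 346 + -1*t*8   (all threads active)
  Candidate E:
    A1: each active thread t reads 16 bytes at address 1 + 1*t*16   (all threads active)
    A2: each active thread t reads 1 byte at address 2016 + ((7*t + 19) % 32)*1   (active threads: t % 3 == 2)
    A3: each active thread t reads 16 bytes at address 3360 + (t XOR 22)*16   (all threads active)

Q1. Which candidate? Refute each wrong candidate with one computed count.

A: A3 gives 2 transactions, not 1
B: A1 gives 2 transactions, not 4
D: A1 gives 16 transactions, not 4
E: A1 gives 17 transactions, not 4
C: all counts match (4,2,1)

Answer: C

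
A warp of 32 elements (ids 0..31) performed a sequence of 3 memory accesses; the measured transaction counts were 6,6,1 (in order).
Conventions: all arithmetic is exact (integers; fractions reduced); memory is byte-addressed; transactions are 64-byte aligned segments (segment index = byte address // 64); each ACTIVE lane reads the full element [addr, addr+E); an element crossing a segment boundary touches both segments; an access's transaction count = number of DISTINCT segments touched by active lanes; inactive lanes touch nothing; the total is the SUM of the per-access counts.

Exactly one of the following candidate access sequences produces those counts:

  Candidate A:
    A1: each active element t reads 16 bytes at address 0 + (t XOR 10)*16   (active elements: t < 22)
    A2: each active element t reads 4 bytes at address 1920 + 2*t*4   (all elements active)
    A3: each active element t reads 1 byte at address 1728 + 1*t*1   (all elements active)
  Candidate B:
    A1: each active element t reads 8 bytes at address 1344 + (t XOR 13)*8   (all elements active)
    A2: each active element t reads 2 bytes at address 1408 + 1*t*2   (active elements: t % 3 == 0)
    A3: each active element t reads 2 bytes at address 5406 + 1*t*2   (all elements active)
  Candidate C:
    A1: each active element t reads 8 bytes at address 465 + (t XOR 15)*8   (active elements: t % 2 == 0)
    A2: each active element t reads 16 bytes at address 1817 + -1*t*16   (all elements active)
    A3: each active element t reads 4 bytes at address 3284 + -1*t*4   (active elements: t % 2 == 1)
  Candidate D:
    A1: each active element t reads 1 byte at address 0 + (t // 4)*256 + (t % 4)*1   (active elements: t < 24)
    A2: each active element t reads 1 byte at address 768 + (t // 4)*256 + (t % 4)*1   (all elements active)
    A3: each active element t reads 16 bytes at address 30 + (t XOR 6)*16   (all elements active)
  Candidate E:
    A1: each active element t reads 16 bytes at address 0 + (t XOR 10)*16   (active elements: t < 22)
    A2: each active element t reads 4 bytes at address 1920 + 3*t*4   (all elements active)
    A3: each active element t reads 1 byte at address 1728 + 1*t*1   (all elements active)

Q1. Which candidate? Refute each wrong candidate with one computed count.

A: A2 gives 4 transactions, not 6
B: A1 gives 4 transactions, not 6
C: A1 gives 5 transactions, not 6
D: A2 gives 8 transactions, not 6
E: all counts match (6,6,1)

Answer: E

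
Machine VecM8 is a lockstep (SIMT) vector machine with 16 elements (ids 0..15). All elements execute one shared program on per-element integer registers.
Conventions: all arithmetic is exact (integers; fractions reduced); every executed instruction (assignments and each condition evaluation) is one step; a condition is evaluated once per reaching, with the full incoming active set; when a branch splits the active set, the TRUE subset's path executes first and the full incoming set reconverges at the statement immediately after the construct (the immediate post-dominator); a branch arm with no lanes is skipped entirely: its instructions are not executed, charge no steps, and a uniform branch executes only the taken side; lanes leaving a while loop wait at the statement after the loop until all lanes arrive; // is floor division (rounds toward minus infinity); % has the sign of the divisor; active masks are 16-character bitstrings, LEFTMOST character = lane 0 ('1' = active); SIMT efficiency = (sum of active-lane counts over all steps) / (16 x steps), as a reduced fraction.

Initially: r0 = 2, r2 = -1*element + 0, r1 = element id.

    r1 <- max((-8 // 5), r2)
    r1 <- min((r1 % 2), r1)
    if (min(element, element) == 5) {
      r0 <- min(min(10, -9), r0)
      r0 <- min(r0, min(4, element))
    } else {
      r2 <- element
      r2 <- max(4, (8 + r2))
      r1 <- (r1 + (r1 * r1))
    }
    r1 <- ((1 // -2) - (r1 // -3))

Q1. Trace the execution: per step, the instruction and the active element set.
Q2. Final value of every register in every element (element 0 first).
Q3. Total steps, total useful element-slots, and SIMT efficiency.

step 0: r1 <- max((-8 // 5), r2)     1111111111111111
step 1: r1 <- min((r1 % 2), r1)      1111111111111111
step 2: eval (min(element, element) == 5) 1111111111111111
step 3: r0 <- min(min(10, -9), r0)   0000010000000000
step 4: r0 <- min(r0, min(4, element)) 0000010000000000
step 5: r2 <- element                1111101111111111
step 6: r2 <- max(4, (8 + r2))       1111101111111111
step 7: r1 <- (r1 + (r1 * r1))       1111101111111111
step 8: r1 <- ((1 // -2) - (r1 // -3)) 1111111111111111

Answer: 9 steps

r0: 2,2,2,2,2,-9,2,2,2,2,2,2,2,2,2,2
r2: 8,9,10,11,12,-5,14,15,16,17,18,19,20,21,22,23
r1: -1,-1,0,0,0,-1,0,0,0,0,0,0,0,0,0,0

steps = 9; useful = 111; efficiency = 111/144 = 37/48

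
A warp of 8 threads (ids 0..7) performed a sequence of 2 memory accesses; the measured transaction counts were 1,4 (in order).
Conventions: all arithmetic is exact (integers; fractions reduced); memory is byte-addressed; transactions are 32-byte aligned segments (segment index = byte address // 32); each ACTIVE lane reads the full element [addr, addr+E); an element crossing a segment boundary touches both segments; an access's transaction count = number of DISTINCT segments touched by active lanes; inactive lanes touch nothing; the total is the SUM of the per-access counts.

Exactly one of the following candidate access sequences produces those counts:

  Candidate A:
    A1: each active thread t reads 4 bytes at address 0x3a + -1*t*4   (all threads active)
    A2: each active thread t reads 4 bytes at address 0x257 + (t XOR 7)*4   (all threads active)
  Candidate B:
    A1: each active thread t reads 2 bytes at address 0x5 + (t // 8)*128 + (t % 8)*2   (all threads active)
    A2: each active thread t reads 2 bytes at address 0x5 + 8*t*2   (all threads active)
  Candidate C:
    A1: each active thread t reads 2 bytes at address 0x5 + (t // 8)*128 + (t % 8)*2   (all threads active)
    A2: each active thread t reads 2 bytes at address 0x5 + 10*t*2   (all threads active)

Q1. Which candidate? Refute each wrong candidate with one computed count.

A: A1 gives 2 transactions, not 1
C: A2 gives 5 transactions, not 4
B: all counts match (1,4)

Answer: B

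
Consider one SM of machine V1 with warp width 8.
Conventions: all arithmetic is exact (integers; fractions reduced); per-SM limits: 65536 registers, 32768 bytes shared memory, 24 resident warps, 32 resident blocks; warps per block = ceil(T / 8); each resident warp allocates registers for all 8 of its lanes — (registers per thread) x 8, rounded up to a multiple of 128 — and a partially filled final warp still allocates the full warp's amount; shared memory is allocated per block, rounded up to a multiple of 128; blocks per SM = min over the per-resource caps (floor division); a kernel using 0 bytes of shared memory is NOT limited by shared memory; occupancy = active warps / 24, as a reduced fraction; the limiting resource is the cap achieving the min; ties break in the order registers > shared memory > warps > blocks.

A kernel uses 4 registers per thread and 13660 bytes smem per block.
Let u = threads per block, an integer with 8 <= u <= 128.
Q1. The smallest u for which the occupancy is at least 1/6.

Answer: u = 9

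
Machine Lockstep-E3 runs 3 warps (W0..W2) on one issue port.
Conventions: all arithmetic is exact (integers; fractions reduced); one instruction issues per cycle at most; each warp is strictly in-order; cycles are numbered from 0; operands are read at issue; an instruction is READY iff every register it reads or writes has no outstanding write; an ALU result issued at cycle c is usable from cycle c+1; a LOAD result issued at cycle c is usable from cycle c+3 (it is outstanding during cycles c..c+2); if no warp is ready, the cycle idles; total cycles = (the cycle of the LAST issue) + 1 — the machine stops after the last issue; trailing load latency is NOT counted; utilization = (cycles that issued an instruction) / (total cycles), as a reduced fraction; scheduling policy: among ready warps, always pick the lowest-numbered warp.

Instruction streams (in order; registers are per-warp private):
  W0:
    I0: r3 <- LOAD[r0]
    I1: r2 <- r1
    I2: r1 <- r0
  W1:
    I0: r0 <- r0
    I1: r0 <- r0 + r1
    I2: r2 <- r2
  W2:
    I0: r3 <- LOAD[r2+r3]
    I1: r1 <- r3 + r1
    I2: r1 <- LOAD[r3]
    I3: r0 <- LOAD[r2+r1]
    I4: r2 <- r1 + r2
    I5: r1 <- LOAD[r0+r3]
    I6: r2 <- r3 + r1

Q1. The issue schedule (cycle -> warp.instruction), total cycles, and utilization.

cycle 0: W0.I0
cycle 1: W0.I1
cycle 2: W0.I2
cycle 3: W1.I0
cycle 4: W1.I1
cycle 5: W1.I2
cycle 6: W2.I0
cycle 7: idle
cycle 8: idle
cycle 9: W2.I1
cycle 10: W2.I2
cycle 11: idle
cycle 12: idle
cycle 13: W2.I3
cycle 14: W2.I4
cycle 15: idle
cycle 16: W2.I5
cycle 17: idle
cycle 18: idle
cycle 19: W2.I6

Answer: 20 cycles, utilization 13/20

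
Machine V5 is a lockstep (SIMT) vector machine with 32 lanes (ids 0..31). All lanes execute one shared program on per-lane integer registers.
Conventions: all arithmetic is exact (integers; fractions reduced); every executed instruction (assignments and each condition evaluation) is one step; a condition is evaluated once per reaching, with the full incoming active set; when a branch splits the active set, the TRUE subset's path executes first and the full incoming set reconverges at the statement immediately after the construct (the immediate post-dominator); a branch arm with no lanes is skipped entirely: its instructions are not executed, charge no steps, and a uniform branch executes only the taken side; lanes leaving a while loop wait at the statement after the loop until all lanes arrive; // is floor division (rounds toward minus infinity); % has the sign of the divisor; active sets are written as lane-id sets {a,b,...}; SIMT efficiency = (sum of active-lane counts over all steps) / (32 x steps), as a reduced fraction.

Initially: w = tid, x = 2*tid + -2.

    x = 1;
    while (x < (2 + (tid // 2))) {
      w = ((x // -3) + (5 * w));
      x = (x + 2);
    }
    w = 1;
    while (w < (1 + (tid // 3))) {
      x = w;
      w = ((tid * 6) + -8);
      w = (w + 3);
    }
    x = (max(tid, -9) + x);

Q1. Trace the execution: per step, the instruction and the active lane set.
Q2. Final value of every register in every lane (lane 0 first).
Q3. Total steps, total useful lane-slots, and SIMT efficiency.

step 0: x <- 1                       {0,1,2,3,4,5,6,7,8,9,10,11,12,13,14,15,16,17,18,19,20,21,22,23,24,25,26,27,28,29,30,31}
step 1: eval (x < (2 + (tid // 2)))  {0,1,2,3,4,5,6,7,8,9,10,11,12,13,14,15,16,17,18,19,20,21,22,23,24,25,26,27,28,29,30,31}
step 2: w <- ((x // -3) + (5 * w))   {0,1,2,3,4,5,6,7,8,9,10,11,12,13,14,15,16,17,18,19,20,21,22,23,24,25,26,27,28,29,30,31}
step 3: x <- (x + 2)                 {0,1,2,3,4,5,6,7,8,9,10,11,12,13,14,15,16,17,18,19,20,21,22,23,24,25,26,27,28,29,30,31}
step 4: eval (x < (2 + (tid // 2)))  {0,1,2,3,4,5,6,7,8,9,10,11,12,13,14,15,16,17,18,19,20,21,22,23,24,25,26,27,28,29,30,31}
step 5: w <- ((x // -3) + (5 * w))   {4,5,6,7,8,9,10,11,12,13,14,15,16,17,18,19,20,21,22,23,24,25,26,27,28,29,30,31}
step 6: x <- (x + 2)                 {4,5,6,7,8,9,10,11,12,13,14,15,16,17,18,19,20,21,22,23,24,25,26,27,28,29,30,31}
step 7: eval (x < (2 + (tid // 2)))  {4,5,6,7,8,9,10,11,12,13,14,15,16,17,18,19,20,21,22,23,24,25,26,27,28,29,30,31}
step 8: w <- ((x // -3) + (5 * w))   {8,9,10,11,12,13,14,15,16,17,18,19,20,21,22,23,24,25,26,27,28,29,30,31}
step 9: x <- (x + 2)                 {8,9,10,11,12,13,14,15,16,17,18,19,20,21,22,23,24,25,26,27,28,29,30,31}
step 10: eval (x < (2 + (tid // 2)))  {8,9,10,11,12,13,14,15,16,17,18,19,20,21,22,23,24,25,26,27,28,29,30,31}
step 11: w <- ((x // -3) + (5 * w))   {12,13,14,15,16,17,18,19,20,21,22,23,24,25,26,27,28,29,30,31}
step 12: x <- (x + 2)                 {12,13,14,15,16,17,18,19,20,21,22,23,24,25,26,27,28,29,30,31}
step 13: eval (x < (2 + (tid // 2)))  {12,13,14,15,16,17,18,19,20,21,22,23,24,25,26,27,28,29,30,31}
step 14: w <- ((x // -3) + (5 * w))   {16,17,18,19,20,21,22,23,24,25,26,27,28,29,30,31}
step 15: x <- (x + 2)                 {16,17,18,19,20,21,22,23,24,25,26,27,28,29,30,31}
step 16: eval (x < (2 + (tid // 2)))  {16,17,18,19,20,21,22,23,24,25,26,27,28,29,30,31}
step 17: w <- ((x // -3) + (5 * w))   {20,21,22,23,24,25,26,27,28,29,30,31}
step 18: x <- (x + 2)                 {20,21,22,23,24,25,26,27,28,29,30,31}
step 19: eval (x < (2 + (tid // 2)))  {20,21,22,23,24,25,26,27,28,29,30,31}
step 20: w <- ((x // -3) + (5 * w))   {24,25,26,27,28,29,30,31}
step 21: x <- (x + 2)                 {24,25,26,27,28,29,30,31}
step 22: eval (x < (2 + (tid // 2)))  {24,25,26,27,28,29,30,31}
step 23: w <- ((x // -3) + (5 * w))   {28,29,30,31}
step 24: x <- (x + 2)                 {28,29,30,31}
step 25: eval (x < (2 + (tid // 2)))  {28,29,30,31}
step 26: w <- 1                       {0,1,2,3,4,5,6,7,8,9,10,11,12,13,14,15,16,17,18,19,20,21,22,23,24,25,26,27,28,29,30,31}
step 27: eval (w < (1 + (tid // 3)))  {0,1,2,3,4,5,6,7,8,9,10,11,12,13,14,15,16,17,18,19,20,21,22,23,24,25,26,27,28,29,30,31}
step 28: x <- w                       {3,4,5,6,7,8,9,10,11,12,13,14,15,16,17,18,19,20,21,22,23,24,25,26,27,28,29,30,31}
step 29: w <- ((tid * 6) + -8)        {3,4,5,6,7,8,9,10,11,12,13,14,15,16,17,18,19,20,21,22,23,24,25,26,27,28,29,30,31}
step 30: w <- (w + 3)                 {3,4,5,6,7,8,9,10,11,12,13,14,15,16,17,18,19,20,21,22,23,24,25,26,27,28,29,30,31}
step 31: eval (w < (1 + (tid // 3)))  {3,4,5,6,7,8,9,10,11,12,13,14,15,16,17,18,19,20,21,22,23,24,25,26,27,28,29,30,31}
step 32: x <- (max(tid, -9) + x)      {0,1,2,3,4,5,6,7,8,9,10,11,12,13,14,15,16,17,18,19,20,21,22,23,24,25,26,27,28,29,30,31}

Answer: 33 steps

w: 1,1,1,13,19,25,31,37,43,49,55,61,67,73,79,85,91,97,103,109,115,121,127,133,139,145,151,157,163,169,175,181
x: 3,4,5,4,5,6,7,8,9,10,11,12,13,14,15,16,17,18,19,20,21,22,23,24,25,26,27,28,29,30,31,32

steps = 33; useful = 708; efficiency = 708/1056 = 59/88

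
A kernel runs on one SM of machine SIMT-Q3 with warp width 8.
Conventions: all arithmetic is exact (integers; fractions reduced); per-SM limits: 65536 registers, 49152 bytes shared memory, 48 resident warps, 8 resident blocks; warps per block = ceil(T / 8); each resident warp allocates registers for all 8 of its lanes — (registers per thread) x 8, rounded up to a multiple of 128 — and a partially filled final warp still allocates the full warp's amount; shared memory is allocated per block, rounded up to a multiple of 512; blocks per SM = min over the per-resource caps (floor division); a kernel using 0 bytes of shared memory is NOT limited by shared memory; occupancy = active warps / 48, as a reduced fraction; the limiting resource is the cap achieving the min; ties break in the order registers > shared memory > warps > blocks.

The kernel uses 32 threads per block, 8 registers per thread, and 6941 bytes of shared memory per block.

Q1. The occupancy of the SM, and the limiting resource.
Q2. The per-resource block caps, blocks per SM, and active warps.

Answer: occupancy 1/2, limited by shared memory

registers: 128 blocks
shared memory: 6 blocks
warps: 12 blocks
blocks: 8 blocks

Answer: 6 blocks, 24 active warps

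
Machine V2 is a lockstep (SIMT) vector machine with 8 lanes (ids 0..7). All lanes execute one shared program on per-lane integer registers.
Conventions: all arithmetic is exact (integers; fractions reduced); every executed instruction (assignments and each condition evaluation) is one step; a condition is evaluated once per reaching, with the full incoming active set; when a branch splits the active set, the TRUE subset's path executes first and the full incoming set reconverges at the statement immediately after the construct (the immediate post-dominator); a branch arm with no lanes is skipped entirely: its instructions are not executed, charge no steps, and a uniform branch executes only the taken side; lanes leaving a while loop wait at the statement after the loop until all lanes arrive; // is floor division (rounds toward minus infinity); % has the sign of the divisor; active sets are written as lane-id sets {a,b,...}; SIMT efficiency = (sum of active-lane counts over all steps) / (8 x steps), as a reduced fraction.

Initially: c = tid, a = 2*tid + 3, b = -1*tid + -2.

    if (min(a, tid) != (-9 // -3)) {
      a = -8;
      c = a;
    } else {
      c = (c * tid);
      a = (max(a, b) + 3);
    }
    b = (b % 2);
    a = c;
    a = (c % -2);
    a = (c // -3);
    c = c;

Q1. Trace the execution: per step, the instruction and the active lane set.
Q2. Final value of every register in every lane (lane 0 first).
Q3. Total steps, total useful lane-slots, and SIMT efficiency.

step 0: eval (min(a, tid) != (-9 // -3)) {0,1,2,3,4,5,6,7}
step 1: a <- -8                      {0,1,2,4,5,6,7}
step 2: c <- a                       {0,1,2,4,5,6,7}
step 3: c <- (c * tid)               {3}
step 4: a <- (max(a, b) + 3)         {3}
step 5: b <- (b % 2)                 {0,1,2,3,4,5,6,7}
step 6: a <- c                       {0,1,2,3,4,5,6,7}
step 7: a <- (c % -2)                {0,1,2,3,4,5,6,7}
step 8: a <- (c // -3)               {0,1,2,3,4,5,6,7}
step 9: c <- c                       {0,1,2,3,4,5,6,7}

Answer: 10 steps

c: -8,-8,-8,9,-8,-8,-8,-8
a: 2,2,2,-3,2,2,2,2
b: 0,1,0,1,0,1,0,1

steps = 10; useful = 64; efficiency = 64/80 = 4/5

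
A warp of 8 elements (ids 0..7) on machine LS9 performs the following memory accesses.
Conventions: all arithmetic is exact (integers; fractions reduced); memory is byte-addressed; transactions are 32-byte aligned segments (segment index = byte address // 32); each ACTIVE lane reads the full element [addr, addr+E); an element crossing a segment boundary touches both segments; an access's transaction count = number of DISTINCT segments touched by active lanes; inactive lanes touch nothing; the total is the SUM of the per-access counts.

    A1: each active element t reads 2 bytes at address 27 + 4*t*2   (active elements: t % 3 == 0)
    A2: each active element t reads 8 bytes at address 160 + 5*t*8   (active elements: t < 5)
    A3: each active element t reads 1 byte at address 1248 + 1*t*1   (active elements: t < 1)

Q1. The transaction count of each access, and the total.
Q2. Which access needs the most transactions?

A1: 3 transactions
A2: 5 transactions
A3: 1 transaction

Answer: 3,5,1; total 9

Answer: A2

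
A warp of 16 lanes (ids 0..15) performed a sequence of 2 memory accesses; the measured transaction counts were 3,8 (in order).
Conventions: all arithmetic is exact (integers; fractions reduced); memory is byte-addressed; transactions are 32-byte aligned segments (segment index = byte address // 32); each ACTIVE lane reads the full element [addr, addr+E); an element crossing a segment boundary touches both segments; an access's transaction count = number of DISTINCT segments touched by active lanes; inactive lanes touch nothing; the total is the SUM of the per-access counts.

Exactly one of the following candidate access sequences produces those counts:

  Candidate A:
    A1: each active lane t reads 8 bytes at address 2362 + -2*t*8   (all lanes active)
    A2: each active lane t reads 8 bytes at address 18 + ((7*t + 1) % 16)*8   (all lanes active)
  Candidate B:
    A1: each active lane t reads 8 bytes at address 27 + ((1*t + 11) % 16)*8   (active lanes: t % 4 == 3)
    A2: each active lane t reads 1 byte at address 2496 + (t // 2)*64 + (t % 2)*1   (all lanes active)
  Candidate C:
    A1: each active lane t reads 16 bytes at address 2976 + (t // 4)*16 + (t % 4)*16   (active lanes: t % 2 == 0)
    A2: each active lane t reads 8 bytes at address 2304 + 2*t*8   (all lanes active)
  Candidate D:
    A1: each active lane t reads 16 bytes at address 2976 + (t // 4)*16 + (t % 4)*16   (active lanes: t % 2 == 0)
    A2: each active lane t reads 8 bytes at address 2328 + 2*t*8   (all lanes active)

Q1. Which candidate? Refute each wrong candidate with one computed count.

A: A1 gives 9 transactions, not 3
B: A1 gives 4 transactions, not 3
D: A2 gives 9 transactions, not 8
C: all counts match (3,8)

Answer: C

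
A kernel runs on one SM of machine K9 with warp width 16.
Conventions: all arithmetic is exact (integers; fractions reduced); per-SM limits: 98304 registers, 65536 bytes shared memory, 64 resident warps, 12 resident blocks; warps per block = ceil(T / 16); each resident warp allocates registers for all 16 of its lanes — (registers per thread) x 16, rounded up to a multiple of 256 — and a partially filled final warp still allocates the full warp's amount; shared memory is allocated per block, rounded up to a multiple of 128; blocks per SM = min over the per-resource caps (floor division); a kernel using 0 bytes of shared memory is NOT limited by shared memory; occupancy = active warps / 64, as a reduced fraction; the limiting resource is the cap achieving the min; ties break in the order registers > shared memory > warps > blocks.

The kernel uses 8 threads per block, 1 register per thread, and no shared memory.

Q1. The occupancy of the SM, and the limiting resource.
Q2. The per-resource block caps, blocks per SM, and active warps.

Answer: occupancy 3/16, limited by blocks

registers: 384 blocks
shared memory: no limit (kernel uses none)
warps: 64 blocks
blocks: 12 blocks

Answer: 12 blocks, 12 active warps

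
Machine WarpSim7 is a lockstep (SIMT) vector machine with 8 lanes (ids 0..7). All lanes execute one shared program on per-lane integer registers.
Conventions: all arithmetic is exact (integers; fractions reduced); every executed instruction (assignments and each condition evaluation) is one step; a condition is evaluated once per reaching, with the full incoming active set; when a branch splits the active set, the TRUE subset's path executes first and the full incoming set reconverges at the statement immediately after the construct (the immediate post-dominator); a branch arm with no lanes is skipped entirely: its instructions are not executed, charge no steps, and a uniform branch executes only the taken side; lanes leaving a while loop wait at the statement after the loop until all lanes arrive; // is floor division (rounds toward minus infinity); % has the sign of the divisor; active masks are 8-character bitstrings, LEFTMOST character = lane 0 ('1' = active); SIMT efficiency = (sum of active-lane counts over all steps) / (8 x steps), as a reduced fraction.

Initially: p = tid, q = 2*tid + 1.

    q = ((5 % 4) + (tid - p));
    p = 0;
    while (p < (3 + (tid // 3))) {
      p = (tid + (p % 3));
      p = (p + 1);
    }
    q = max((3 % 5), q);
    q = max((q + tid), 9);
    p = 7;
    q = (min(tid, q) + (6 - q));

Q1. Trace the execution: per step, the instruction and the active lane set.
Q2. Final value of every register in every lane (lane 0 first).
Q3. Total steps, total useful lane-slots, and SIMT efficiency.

step 0: q <- ((5 % 4) + (tid - p))   11111111
step 1: p <- 0                       11111111
step 2: eval (p < (3 + (tid // 3)))  11111111
step 3: p <- (tid + (p % 3))         11111111
step 4: p <- (p + 1)                 11111111
step 5: eval (p < (3 + (tid // 3)))  11111111
step 6: p <- (tid + (p % 3))         11000000
step 7: p <- (p + 1)                 11000000
step 8: eval (p < (3 + (tid // 3)))  11000000
step 9: p <- (tid + (p % 3))         10000000
step 10: p <- (p + 1)                 10000000
step 11: eval (p < (3 + (tid // 3)))  10000000
step 12: q <- max((3 % 5), q)         11111111
step 13: q <- max((q + tid), 9)       11111111
step 14: p <- 7                       11111111
step 15: q <- (min(tid, q) + (6 - q)) 11111111

Answer: 16 steps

p: 7,7,7,7,7,7,7,7
q: -3,-2,-1,0,1,2,3,3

steps = 16; useful = 89; efficiency = 89/128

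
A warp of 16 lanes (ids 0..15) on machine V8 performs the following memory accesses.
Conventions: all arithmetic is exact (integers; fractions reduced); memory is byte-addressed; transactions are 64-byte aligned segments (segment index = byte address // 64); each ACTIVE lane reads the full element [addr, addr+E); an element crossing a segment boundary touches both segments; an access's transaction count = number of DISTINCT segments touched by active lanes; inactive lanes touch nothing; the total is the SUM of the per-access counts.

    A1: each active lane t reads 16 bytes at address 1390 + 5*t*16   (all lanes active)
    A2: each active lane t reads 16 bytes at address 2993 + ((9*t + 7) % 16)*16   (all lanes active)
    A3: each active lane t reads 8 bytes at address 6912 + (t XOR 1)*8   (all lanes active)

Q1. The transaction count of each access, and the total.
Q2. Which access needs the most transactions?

A1: 20 transactions
A2: 5 transactions
A3: 2 transactions

Answer: 20,5,2; total 27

Answer: A1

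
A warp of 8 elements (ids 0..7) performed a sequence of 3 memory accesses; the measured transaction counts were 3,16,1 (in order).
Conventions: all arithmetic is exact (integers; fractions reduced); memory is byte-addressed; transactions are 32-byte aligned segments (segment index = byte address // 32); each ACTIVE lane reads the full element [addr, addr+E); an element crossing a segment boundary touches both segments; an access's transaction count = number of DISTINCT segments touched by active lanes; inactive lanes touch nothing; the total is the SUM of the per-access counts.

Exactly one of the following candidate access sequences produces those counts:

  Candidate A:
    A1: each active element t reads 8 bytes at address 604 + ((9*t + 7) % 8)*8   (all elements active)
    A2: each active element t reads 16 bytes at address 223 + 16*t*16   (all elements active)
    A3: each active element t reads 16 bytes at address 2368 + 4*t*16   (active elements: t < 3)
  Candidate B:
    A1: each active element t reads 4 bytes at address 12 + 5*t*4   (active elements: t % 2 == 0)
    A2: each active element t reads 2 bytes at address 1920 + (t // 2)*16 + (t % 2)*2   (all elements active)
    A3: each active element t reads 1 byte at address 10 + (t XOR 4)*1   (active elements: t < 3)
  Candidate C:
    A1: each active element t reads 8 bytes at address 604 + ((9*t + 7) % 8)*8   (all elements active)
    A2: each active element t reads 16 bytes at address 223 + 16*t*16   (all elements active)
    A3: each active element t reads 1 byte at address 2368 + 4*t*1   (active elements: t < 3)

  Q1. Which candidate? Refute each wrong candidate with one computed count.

A: A3 gives 3 transactions, not 1
B: A1 gives 4 transactions, not 3
C: all counts match (3,16,1)

Answer: C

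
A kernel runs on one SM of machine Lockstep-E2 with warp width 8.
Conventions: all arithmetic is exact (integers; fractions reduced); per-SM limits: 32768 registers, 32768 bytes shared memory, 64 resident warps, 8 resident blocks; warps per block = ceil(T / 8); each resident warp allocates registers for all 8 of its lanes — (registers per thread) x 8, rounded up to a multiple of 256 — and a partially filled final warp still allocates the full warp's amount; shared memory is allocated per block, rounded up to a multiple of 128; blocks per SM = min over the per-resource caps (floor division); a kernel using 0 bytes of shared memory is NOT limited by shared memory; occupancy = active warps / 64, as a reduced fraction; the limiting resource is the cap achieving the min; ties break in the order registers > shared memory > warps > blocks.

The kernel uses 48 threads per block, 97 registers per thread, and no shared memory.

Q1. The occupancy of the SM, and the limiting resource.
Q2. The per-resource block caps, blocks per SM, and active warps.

Answer: occupancy 15/32, limited by registers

registers: 5 blocks
shared memory: no limit (kernel uses none)
warps: 10 blocks
blocks: 8 blocks

Answer: 5 blocks, 30 active warps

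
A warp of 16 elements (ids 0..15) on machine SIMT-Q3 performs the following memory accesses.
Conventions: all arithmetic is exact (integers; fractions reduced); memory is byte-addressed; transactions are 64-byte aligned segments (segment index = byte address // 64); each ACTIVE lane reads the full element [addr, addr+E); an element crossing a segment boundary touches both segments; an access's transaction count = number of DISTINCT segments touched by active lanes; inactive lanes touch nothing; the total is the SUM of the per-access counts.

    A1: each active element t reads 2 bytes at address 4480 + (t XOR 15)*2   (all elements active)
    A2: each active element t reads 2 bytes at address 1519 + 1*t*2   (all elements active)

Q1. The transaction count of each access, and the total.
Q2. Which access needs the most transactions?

A1: 1 transaction
A2: 2 transactions

Answer: 1,2; total 3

Answer: A2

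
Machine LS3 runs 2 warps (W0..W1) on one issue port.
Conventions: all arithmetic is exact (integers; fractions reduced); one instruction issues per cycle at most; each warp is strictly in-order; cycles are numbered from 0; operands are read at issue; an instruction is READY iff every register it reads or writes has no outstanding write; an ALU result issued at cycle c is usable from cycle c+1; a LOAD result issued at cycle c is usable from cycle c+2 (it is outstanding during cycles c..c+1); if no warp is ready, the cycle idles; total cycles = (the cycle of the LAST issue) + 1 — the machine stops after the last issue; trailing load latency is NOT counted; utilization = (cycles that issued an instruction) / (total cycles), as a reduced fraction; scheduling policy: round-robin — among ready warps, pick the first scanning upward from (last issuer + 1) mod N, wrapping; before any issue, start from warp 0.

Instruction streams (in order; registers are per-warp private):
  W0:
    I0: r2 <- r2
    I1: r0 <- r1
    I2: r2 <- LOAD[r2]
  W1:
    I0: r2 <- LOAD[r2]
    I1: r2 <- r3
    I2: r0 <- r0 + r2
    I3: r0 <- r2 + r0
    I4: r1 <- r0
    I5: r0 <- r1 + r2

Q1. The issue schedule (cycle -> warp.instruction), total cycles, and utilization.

cycle 0: W0.I0
cycle 1: W1.I0
cycle 2: W0.I1
cycle 3: W1.I1
cycle 4: W0.I2
cycle 5: W1.I2
cycle 6: W1.I3
cycle 7: W1.I4
cycle 8: W1.I5

Answer: 9 cycles, utilization 1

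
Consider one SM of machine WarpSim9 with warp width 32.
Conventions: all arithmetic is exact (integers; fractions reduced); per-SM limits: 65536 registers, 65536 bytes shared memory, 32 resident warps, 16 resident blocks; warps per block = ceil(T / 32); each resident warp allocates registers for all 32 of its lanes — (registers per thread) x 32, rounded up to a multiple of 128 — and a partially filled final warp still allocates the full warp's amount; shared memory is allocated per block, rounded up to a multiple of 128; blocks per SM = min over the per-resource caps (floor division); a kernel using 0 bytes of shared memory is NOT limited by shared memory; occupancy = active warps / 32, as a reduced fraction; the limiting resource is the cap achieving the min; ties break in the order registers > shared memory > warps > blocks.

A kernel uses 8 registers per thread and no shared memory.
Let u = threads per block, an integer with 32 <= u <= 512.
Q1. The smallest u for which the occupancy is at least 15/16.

Answer: u = 33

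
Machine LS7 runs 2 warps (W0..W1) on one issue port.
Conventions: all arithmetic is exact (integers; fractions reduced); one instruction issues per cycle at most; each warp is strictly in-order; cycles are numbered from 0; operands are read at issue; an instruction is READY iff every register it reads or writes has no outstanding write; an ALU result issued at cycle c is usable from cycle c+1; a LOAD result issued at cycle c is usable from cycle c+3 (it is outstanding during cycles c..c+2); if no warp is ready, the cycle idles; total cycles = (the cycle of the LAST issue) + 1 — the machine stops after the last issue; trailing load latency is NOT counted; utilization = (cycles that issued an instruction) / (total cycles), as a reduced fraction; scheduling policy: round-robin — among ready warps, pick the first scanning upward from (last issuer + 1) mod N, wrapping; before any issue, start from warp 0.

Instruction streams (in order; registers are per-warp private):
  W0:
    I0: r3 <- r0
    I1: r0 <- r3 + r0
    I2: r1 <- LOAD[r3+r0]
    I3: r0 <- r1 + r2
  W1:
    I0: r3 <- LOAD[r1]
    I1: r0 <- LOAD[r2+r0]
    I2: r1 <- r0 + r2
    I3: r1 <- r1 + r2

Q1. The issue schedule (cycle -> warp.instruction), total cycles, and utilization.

cycle 0: W0.I0
cycle 1: W1.I0
cycle 2: W0.I1
cycle 3: W1.I1
cycle 4: W0.I2
cycle 5: idle
cycle 6: W1.I2
cycle 7: W0.I3
cycle 8: W1.I3

Answer: 9 cycles, utilization 8/9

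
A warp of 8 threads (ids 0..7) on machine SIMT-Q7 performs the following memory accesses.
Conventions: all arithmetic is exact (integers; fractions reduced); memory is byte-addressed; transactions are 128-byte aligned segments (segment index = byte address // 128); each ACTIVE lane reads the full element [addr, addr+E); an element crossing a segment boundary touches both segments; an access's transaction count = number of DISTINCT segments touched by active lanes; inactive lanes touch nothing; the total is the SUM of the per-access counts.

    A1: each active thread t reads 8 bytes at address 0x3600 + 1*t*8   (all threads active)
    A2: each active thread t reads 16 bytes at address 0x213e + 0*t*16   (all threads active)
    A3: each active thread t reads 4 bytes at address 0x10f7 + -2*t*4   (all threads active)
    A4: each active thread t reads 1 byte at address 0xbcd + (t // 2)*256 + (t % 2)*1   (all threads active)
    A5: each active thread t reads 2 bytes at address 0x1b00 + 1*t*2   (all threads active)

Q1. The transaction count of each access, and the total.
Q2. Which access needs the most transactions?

A1: 1 transaction
A2: 1 transaction
A3: 1 transaction
A4: 4 transactions
A5: 1 transaction

Answer: 1,1,1,4,1; total 8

Answer: A4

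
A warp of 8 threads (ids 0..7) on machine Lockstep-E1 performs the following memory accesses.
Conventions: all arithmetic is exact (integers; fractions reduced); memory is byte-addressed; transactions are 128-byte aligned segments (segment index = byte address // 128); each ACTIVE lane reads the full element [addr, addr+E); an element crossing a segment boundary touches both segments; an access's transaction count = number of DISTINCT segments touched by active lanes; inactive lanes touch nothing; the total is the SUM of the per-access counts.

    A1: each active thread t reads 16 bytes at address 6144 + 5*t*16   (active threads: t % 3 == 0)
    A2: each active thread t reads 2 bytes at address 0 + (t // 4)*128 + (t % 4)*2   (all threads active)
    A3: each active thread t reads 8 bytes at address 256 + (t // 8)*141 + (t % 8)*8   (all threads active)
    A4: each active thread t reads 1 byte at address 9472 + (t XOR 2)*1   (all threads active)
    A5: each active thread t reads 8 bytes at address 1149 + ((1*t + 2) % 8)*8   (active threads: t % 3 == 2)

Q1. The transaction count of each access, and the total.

A1: 3 transactions
A2: 2 transactions
A3: 1 transaction
A4: 1 transaction
A5: 1 transaction

Answer: 3,2,1,1,1; total 8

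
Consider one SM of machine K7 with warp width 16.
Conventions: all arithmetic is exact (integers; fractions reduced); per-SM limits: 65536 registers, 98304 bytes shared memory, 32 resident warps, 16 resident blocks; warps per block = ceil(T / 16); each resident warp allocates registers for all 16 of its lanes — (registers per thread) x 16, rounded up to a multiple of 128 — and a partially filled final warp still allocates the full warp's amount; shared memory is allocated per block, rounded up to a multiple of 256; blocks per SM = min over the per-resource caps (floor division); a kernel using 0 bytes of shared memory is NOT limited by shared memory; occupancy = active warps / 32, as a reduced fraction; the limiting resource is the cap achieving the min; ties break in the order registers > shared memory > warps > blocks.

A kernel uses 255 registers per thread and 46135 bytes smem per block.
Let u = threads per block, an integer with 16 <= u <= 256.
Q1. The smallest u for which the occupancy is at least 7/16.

Answer: u = 97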